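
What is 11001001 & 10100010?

AND: 1 only when both bits are 1
  11001001
& 10100010
----------
  10000000
Decimal: 201 & 162 = 128



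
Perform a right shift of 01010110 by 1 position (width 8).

Original: 01010110 (decimal 86)
Shift right by 1 position
Drop the 1 low bit; fill with zero on the left
Result: 00101011 (decimal 43)
Equivalent: 86 >> 1 = 86 ÷ 2^1 = 43



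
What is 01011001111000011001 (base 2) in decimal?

Sum of powers of 2 for each 1-bit:
2^0 + 2^3 + 2^4 + 2^9 + 2^10 + 2^11 + 2^12 + 2^15 + 2^16 + 2^18
= 1 + 8 + 16 + 512 + 1024 + 2048 + 4096 + 32768 + 65536 + 262144
= 368153



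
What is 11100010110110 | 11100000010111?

OR: 1 when either bit is 1
  11100010110110
| 11100000010111
----------------
  11100010110111
Decimal: 14518 | 14359 = 14519



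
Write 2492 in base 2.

Using repeated division by 2:
2492 ÷ 2 = 1246 remainder 0
1246 ÷ 2 = 623 remainder 0
623 ÷ 2 = 311 remainder 1
311 ÷ 2 = 155 remainder 1
155 ÷ 2 = 77 remainder 1
77 ÷ 2 = 38 remainder 1
38 ÷ 2 = 19 remainder 0
19 ÷ 2 = 9 remainder 1
9 ÷ 2 = 4 remainder 1
4 ÷ 2 = 2 remainder 0
2 ÷ 2 = 1 remainder 0
1 ÷ 2 = 0 remainder 1
Reading remainders bottom to top: 100110111100



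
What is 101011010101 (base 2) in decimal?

Sum of powers of 2 for each 1-bit:
2^0 + 2^2 + 2^4 + 2^6 + 2^7 + 2^9 + 2^11
= 1 + 4 + 16 + 64 + 128 + 512 + 2048
= 2773



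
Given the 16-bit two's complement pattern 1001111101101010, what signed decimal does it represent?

Binary: 1001111101101010
Sign bit: 1 (negative)
Invert: 0110000010010101
Add 1:  0110000010010110
Magnitude: 0110000010010110 = 16384 + 8192 + 128 + 16 + 4 + 2 = 24726
Value: -24726



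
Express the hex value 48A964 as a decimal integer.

Expand by place value (powers of 16):
Digit values: A = 10
48A964 = 4 × 16^5 + 8 × 16^4 + 10 × 16^3 + 9 × 16^2 + 6 × 16^1 + 4 × 16^0
= 4 × 1048576 + 8 × 65536 + 10 × 4096 + 9 × 256 + 6 × 16 + 4 × 1
= 4194304 + 524288 + 40960 + 2304 + 96 + 4
= 4761956



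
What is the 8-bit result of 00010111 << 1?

Original: 00010111 (decimal 23)
Shift left by 1 position
Append 1 zero on the right
Result: 00101110 (decimal 46)
Equivalent: 23 << 1 = 23 × 2^1 = 46



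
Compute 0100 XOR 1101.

XOR: 1 when bits differ
  0100
^ 1101
------
  1001
Decimal: 4 ^ 13 = 9



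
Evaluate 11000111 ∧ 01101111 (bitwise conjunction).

AND: 1 only when both bits are 1
  11000111
& 01101111
----------
  01000111
Decimal: 199 & 111 = 71



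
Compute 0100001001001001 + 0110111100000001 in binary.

Add column by column from the right: bit + bit + carry-in; write the sum mod 2, carry 1 when the sum is 2 or 3.
carry:  1001110000000010
        0100001001001001
+       0110111100000001
------------------------
       01011000101001010
(the carry out of the leftmost column, 0, becomes the leading bit)
Decimal check:
  0100001001001001 = 16384 + 512 + 64 + 8 + 1 = 16969
  0110111100000001 = 16384 + 8192 + 2048 + 1024 + 512 + 256 + 1 = 28417
  16969 + 28417 = 45386, and 01011000101001010 = 32768 + 8192 + 4096 + 256 + 64 + 8 + 2 = 45386 ✓



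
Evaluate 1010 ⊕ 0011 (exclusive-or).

XOR: 1 when bits differ
  1010
^ 0011
------
  1001
Decimal: 10 ^ 3 = 9



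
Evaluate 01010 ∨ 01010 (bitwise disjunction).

OR: 1 when either bit is 1
  01010
| 01010
-------
  01010
Decimal: 10 | 10 = 10



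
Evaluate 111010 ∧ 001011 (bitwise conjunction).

AND: 1 only when both bits are 1
  111010
& 001011
--------
  001010
Decimal: 58 & 11 = 10



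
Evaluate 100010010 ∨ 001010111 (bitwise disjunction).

OR: 1 when either bit is 1
  100010010
| 001010111
-----------
  101010111
Decimal: 274 | 87 = 343



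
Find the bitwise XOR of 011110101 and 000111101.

XOR: 1 when bits differ
  011110101
^ 000111101
-----------
  011001000
Decimal: 245 ^ 61 = 200



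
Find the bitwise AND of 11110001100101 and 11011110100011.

AND: 1 only when both bits are 1
  11110001100101
& 11011110100011
----------------
  11010000100001
Decimal: 15461 & 14243 = 13345



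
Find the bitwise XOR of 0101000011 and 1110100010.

XOR: 1 when bits differ
  0101000011
^ 1110100010
------------
  1011100001
Decimal: 323 ^ 930 = 737



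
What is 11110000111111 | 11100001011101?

OR: 1 when either bit is 1
  11110000111111
| 11100001011101
----------------
  11110001111111
Decimal: 15423 | 14429 = 15487



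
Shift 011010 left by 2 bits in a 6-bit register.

Original: 011010 (decimal 26)
Shift left by 2 positions
Append 2 zeros on the right and drop the 2 high bits that overflow the 6-bit width
Result: 101000 (decimal 40)
Equivalent: 26 << 2 = 26 × 2^2 = 104, truncated to 6 bits = 40



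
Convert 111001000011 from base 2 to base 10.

Sum of powers of 2 for each 1-bit:
2^0 + 2^1 + 2^6 + 2^9 + 2^10 + 2^11
= 1 + 2 + 64 + 512 + 1024 + 2048
= 3651



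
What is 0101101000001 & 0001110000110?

AND: 1 only when both bits are 1
  0101101000001
& 0001110000110
---------------
  0001100000000
Decimal: 2881 & 902 = 768



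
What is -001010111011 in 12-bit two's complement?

Original: 001010111011
Step 1 - Invert all bits: 110101000100
Step 2 - Add 1: 110101000101
Verification: 001010111011 + 110101000101 = 1000000000000; discarding the end carry (carry out of the top bit) leaves the 12-bit value 000000000000, as required for x + (-x)



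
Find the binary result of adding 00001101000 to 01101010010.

Add column by column from the right: bit + bit + carry-in; write the sum mod 2, carry 1 when the sum is 2 or 3.
carry:  00010000000
        00001101000
+       01101010010
-------------------
       001110111010
(the carry out of the leftmost column, 0, becomes the leading bit)
Decimal check:
  00001101000 = 64 + 32 + 8 = 104
  01101010010 = 512 + 256 + 64 + 16 + 2 = 850
  104 + 850 = 954, and 001110111010 = 512 + 256 + 128 + 32 + 16 + 8 + 2 = 954 ✓



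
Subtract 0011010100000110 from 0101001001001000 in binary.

Method 1 - Direct subtraction (column by column from the right: bit − bit − borrow-in; if negative, add 2 and borrow 1 from the next column):
borrow: 0111101000001100
        0101001001001000
-       0011010100000110
------------------------
        0001110101000010

Method 2 - Add two's complement:
Two's complement of 0011010100000110: invert → 1100101011111001, add 1 → 1100101011111010
  0101001001001000
+ 1100101011111010
------------------
 10001110101000010  (end carry out of the top bit = 1)
Discarding the end carry: 0001110101000010
Decimal check:
  0101001001001000 = 16384 + 4096 + 512 + 64 + 8 = 21064
  0011010100000110 = 8192 + 4096 + 1024 + 256 + 4 + 2 = 13574
  21064 - 13574 = 7490, and 0001110101000010 = 4096 + 2048 + 1024 + 256 + 64 + 2 = 7490 ✓



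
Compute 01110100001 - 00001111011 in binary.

Method 1 - Direct subtraction (column by column from the right: bit − bit − borrow-in; if negative, add 2 and borrow 1 from the next column):
borrow: 00011111100
        01110100001
-       00001111011
-------------------
        01100100110

Method 2 - Add two's complement:
Two's complement of 00001111011: invert → 11110000100, add 1 → 11110000101
  01110100001
+ 11110000101
-------------
 101100100110  (end carry out of the top bit = 1)
Discarding the end carry: 01100100110
Decimal check:
  01110100001 = 512 + 256 + 128 + 32 + 1 = 929
  00001111011 = 64 + 32 + 16 + 8 + 2 + 1 = 123
  929 - 123 = 806, and 01100100110 = 512 + 256 + 32 + 4 + 2 = 806 ✓



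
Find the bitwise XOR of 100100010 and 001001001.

XOR: 1 when bits differ
  100100010
^ 001001001
-----------
  101101011
Decimal: 290 ^ 73 = 363



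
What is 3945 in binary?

Using repeated division by 2:
3945 ÷ 2 = 1972 remainder 1
1972 ÷ 2 = 986 remainder 0
986 ÷ 2 = 493 remainder 0
493 ÷ 2 = 246 remainder 1
246 ÷ 2 = 123 remainder 0
123 ÷ 2 = 61 remainder 1
61 ÷ 2 = 30 remainder 1
30 ÷ 2 = 15 remainder 0
15 ÷ 2 = 7 remainder 1
7 ÷ 2 = 3 remainder 1
3 ÷ 2 = 1 remainder 1
1 ÷ 2 = 0 remainder 1
Reading remainders bottom to top: 111101101001



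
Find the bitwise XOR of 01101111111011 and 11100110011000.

XOR: 1 when bits differ
  01101111111011
^ 11100110011000
----------------
  10001001100011
Decimal: 7163 ^ 14744 = 8803



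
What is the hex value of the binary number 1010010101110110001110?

Group into 4-bit nibbles from right:
  0010 = 2
  1001 = 9
  0101 = 5
  1101 = D
  1000 = 8
  1110 = E
Result: 295D8E



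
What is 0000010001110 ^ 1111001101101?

XOR: 1 when bits differ
  0000010001110
^ 1111001101101
---------------
  1111011100011
Decimal: 142 ^ 7789 = 7907



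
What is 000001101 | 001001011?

OR: 1 when either bit is 1
  000001101
| 001001011
-----------
  001001111
Decimal: 13 | 75 = 79



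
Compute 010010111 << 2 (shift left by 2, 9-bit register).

Original: 010010111 (decimal 151)
Shift left by 2 positions
Append 2 zeros on the right and drop the 2 high bits that overflow the 9-bit width
Result: 001011100 (decimal 92)
Equivalent: 151 << 2 = 151 × 2^2 = 604, truncated to 9 bits = 92



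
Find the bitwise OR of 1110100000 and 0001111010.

OR: 1 when either bit is 1
  1110100000
| 0001111010
------------
  1111111010
Decimal: 928 | 122 = 1018



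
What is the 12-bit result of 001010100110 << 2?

Original: 001010100110 (decimal 678)
Shift left by 2 positions
Append 2 zeros on the right
Result: 101010011000 (decimal 2712)
Equivalent: 678 << 2 = 678 × 2^2 = 2712



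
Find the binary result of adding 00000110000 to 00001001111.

Add column by column from the right: bit + bit + carry-in; write the sum mod 2, carry 1 when the sum is 2 or 3.
carry:  00000000000
        00000110000
+       00001001111
-------------------
       000001111111
(the carry out of the leftmost column, 0, becomes the leading bit)
Decimal check:
  00000110000 = 32 + 16 = 48
  00001001111 = 64 + 8 + 4 + 2 + 1 = 79
  48 + 79 = 127, and 000001111111 = 64 + 32 + 16 + 8 + 4 + 2 + 1 = 127 ✓



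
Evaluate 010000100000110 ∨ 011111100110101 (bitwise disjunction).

OR: 1 when either bit is 1
  010000100000110
| 011111100110101
-----------------
  011111100110111
Decimal: 8454 | 16181 = 16183



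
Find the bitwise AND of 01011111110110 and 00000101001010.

AND: 1 only when both bits are 1
  01011111110110
& 00000101001010
----------------
  00000101000010
Decimal: 6134 & 330 = 322



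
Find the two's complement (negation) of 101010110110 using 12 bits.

Original (sign bit 1, negative): 101010110110
Step 1 - Invert all bits: 010101001001
Step 2 - Add 1: 010101001010
Verification: 101010110110 + 010101001010 = 1000000000000; discarding the end carry (carry out of the top bit) leaves the 12-bit value 000000000000, as required for x + (-x)



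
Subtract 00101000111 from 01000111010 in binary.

Method 1 - Direct subtraction (column by column from the right: bit − bit − borrow-in; if negative, add 2 and borrow 1 from the next column):
borrow: 01110001110
        01000111010
-       00101000111
-------------------
        00011110011

Method 2 - Add two's complement:
Two's complement of 00101000111: invert → 11010111000, add 1 → 11010111001
  01000111010
+ 11010111001
-------------
 100011110011  (end carry out of the top bit = 1)
Discarding the end carry: 00011110011
Decimal check:
  01000111010 = 512 + 32 + 16 + 8 + 2 = 570
  00101000111 = 256 + 64 + 4 + 2 + 1 = 327
  570 - 327 = 243, and 00011110011 = 128 + 64 + 32 + 16 + 2 + 1 = 243 ✓



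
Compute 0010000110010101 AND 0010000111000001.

AND: 1 only when both bits are 1
  0010000110010101
& 0010000111000001
------------------
  0010000110000001
Decimal: 8597 & 8641 = 8577



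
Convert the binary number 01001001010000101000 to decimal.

Sum of powers of 2 for each 1-bit:
2^3 + 2^5 + 2^10 + 2^12 + 2^15 + 2^18
= 8 + 32 + 1024 + 4096 + 32768 + 262144
= 300072



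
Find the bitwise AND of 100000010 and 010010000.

AND: 1 only when both bits are 1
  100000010
& 010010000
-----------
  000000000
Decimal: 258 & 144 = 0



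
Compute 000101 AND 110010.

AND: 1 only when both bits are 1
  000101
& 110010
--------
  000000
Decimal: 5 & 50 = 0



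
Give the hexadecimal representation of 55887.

Using repeated division by 16 (digits 10–15 are A–F):
55887 ÷ 16 = 3492 remainder 15 (F)
3492 ÷ 16 = 218 remainder 4
218 ÷ 16 = 13 remainder 10 (A)
13 ÷ 16 = 0 remainder 13 (D)
Reading remainders bottom to top: DA4F



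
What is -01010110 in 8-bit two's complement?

Original: 01010110
Step 1 - Invert all bits: 10101001
Step 2 - Add 1: 10101010
Verification: 01010110 + 10101010 = 100000000; discarding the end carry (carry out of the top bit) leaves the 8-bit value 00000000, as required for x + (-x)



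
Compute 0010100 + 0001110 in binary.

Add column by column from the right: bit + bit + carry-in; write the sum mod 2, carry 1 when the sum is 2 or 3.
carry:  0111000
        0010100
+       0001110
---------------
       00100010
(the carry out of the leftmost column, 0, becomes the leading bit)
Decimal check:
  0010100 = 16 + 4 = 20
  0001110 = 8 + 4 + 2 = 14
  20 + 14 = 34, and 00100010 = 32 + 2 = 34 ✓



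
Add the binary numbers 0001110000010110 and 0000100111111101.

Add column by column from the right: bit + bit + carry-in; write the sum mod 2, carry 1 when the sum is 2 or 3.
carry:  0011001111111000
        0001110000010110
+       0000100111111101
------------------------
       00010011000010011
(the carry out of the leftmost column, 0, becomes the leading bit)
Decimal check:
  0001110000010110 = 4096 + 2048 + 1024 + 16 + 4 + 2 = 7190
  0000100111111101 = 2048 + 256 + 128 + 64 + 32 + 16 + 8 + 4 + 1 = 2557
  7190 + 2557 = 9747, and 00010011000010011 = 8192 + 1024 + 512 + 16 + 2 + 1 = 9747 ✓



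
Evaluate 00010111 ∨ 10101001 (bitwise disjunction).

OR: 1 when either bit is 1
  00010111
| 10101001
----------
  10111111
Decimal: 23 | 169 = 191



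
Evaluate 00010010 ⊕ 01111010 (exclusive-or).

XOR: 1 when bits differ
  00010010
^ 01111010
----------
  01101000
Decimal: 18 ^ 122 = 104



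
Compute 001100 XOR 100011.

XOR: 1 when bits differ
  001100
^ 100011
--------
  101111
Decimal: 12 ^ 35 = 47



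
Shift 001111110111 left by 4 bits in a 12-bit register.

Original: 001111110111 (decimal 1015)
Shift left by 4 positions
Append 4 zeros on the right and drop the 4 high bits that overflow the 12-bit width
Result: 111101110000 (decimal 3952)
Equivalent: 1015 << 4 = 1015 × 2^4 = 16240, truncated to 12 bits = 3952



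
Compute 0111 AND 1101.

AND: 1 only when both bits are 1
  0111
& 1101
------
  0101
Decimal: 7 & 13 = 5



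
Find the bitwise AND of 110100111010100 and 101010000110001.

AND: 1 only when both bits are 1
  110100111010100
& 101010000110001
-----------------
  100000000010000
Decimal: 27092 & 21553 = 16400



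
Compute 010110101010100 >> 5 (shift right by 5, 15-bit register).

Original: 010110101010100 (decimal 11604)
Shift right by 5 positions
Drop the 5 low bits; fill with zeros on the left
Result: 000000101101010 (decimal 362)
Equivalent: 11604 >> 5 = 11604 ÷ 2^5 = 362



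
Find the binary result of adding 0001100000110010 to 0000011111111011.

Add column by column from the right: bit + bit + carry-in; write the sum mod 2, carry 1 when the sum is 2 or 3.
carry:  0011111111100100
        0001100000110010
+       0000011111111011
------------------------
       00010000000101101
(the carry out of the leftmost column, 0, becomes the leading bit)
Decimal check:
  0001100000110010 = 4096 + 2048 + 32 + 16 + 2 = 6194
  0000011111111011 = 1024 + 512 + 256 + 128 + 64 + 32 + 16 + 8 + 2 + 1 = 2043
  6194 + 2043 = 8237, and 00010000000101101 = 8192 + 32 + 8 + 4 + 1 = 8237 ✓



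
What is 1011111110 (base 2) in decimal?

Sum of powers of 2 for each 1-bit:
2^1 + 2^2 + 2^3 + 2^4 + 2^5 + 2^6 + 2^7 + 2^9
= 2 + 4 + 8 + 16 + 32 + 64 + 128 + 512
= 766



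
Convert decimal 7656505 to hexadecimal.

Using repeated division by 16 (digits 10–15 are A–F):
7656505 ÷ 16 = 478531 remainder 9
478531 ÷ 16 = 29908 remainder 3
29908 ÷ 16 = 1869 remainder 4
1869 ÷ 16 = 116 remainder 13 (D)
116 ÷ 16 = 7 remainder 4
7 ÷ 16 = 0 remainder 7
Reading remainders bottom to top: 74D439



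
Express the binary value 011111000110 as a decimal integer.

Sum of powers of 2 for each 1-bit:
2^1 + 2^2 + 2^6 + 2^7 + 2^8 + 2^9 + 2^10
= 2 + 4 + 64 + 128 + 256 + 512 + 1024
= 1990



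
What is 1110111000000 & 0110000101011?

AND: 1 only when both bits are 1
  1110111000000
& 0110000101011
---------------
  0110000000000
Decimal: 7616 & 3115 = 3072



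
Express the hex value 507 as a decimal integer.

Expand by place value (powers of 16):
507 = 5 × 16^2 + 0 × 16^1 + 7 × 16^0
= 5 × 256 + 0 × 16 + 7 × 1
= 1280 + 0 + 7
= 1287



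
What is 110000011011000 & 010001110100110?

AND: 1 only when both bits are 1
  110000011011000
& 010001110100110
-----------------
  010000010000000
Decimal: 24792 & 9126 = 8320



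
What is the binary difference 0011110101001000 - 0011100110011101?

Method 1 - Direct subtraction (column by column from the right: bit − bit − borrow-in; if negative, add 2 and borrow 1 from the next column):
borrow: 0000011101111110
        0011110101001000
-       0011100110011101
------------------------
        0000001110101011

Method 2 - Add two's complement:
Two's complement of 0011100110011101: invert → 1100011001100010, add 1 → 1100011001100011
  0011110101001000
+ 1100011001100011
------------------
 10000001110101011  (end carry out of the top bit = 1)
Discarding the end carry: 0000001110101011
Decimal check:
  0011110101001000 = 8192 + 4096 + 2048 + 1024 + 256 + 64 + 8 = 15688
  0011100110011101 = 8192 + 4096 + 2048 + 256 + 128 + 16 + 8 + 4 + 1 = 14749
  15688 - 14749 = 939, and 0000001110101011 = 512 + 256 + 128 + 32 + 8 + 2 + 1 = 939 ✓



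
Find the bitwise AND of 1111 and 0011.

AND: 1 only when both bits are 1
  1111
& 0011
------
  0011
Decimal: 15 & 3 = 3



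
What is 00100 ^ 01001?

XOR: 1 when bits differ
  00100
^ 01001
-------
  01101
Decimal: 4 ^ 9 = 13



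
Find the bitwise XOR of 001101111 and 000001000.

XOR: 1 when bits differ
  001101111
^ 000001000
-----------
  001100111
Decimal: 111 ^ 8 = 103



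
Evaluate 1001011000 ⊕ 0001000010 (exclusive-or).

XOR: 1 when bits differ
  1001011000
^ 0001000010
------------
  1000011010
Decimal: 600 ^ 66 = 538



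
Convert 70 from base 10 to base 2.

Using repeated division by 2:
70 ÷ 2 = 35 remainder 0
35 ÷ 2 = 17 remainder 1
17 ÷ 2 = 8 remainder 1
8 ÷ 2 = 4 remainder 0
4 ÷ 2 = 2 remainder 0
2 ÷ 2 = 1 remainder 0
1 ÷ 2 = 0 remainder 1
Reading remainders bottom to top: 1000110



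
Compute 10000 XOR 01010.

XOR: 1 when bits differ
  10000
^ 01010
-------
  11010
Decimal: 16 ^ 10 = 26



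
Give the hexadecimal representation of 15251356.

Using repeated division by 16 (digits 10–15 are A–F):
15251356 ÷ 16 = 953209 remainder 12 (C)
953209 ÷ 16 = 59575 remainder 9
59575 ÷ 16 = 3723 remainder 7
3723 ÷ 16 = 232 remainder 11 (B)
232 ÷ 16 = 14 remainder 8
14 ÷ 16 = 0 remainder 14 (E)
Reading remainders bottom to top: E8B79C



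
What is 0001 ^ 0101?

XOR: 1 when bits differ
  0001
^ 0101
------
  0100
Decimal: 1 ^ 5 = 4



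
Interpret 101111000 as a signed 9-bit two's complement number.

Binary: 101111000
Sign bit: 1 (negative)
Invert: 010000111
Add 1:  010001000
Magnitude: 010001000 = 128 + 8 = 136
Value: -136



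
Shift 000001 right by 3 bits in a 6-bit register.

Original: 000001 (decimal 1)
Shift right by 3 positions
Drop the 3 low bits; fill with zeros on the left
Result: 000000 (decimal 0)
Equivalent: 1 >> 3 = 1 ÷ 2^3 = 0



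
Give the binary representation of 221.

Using repeated division by 2:
221 ÷ 2 = 110 remainder 1
110 ÷ 2 = 55 remainder 0
55 ÷ 2 = 27 remainder 1
27 ÷ 2 = 13 remainder 1
13 ÷ 2 = 6 remainder 1
6 ÷ 2 = 3 remainder 0
3 ÷ 2 = 1 remainder 1
1 ÷ 2 = 0 remainder 1
Reading remainders bottom to top: 11011101



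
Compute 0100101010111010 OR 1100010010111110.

OR: 1 when either bit is 1
  0100101010111010
| 1100010010111110
------------------
  1100111010111110
Decimal: 19130 | 50366 = 52926



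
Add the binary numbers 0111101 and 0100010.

Add column by column from the right: bit + bit + carry-in; write the sum mod 2, carry 1 when the sum is 2 or 3.
carry:  1000000
        0111101
+       0100010
---------------
       01011111
(the carry out of the leftmost column, 0, becomes the leading bit)
Decimal check:
  0111101 = 32 + 16 + 8 + 4 + 1 = 61
  0100010 = 32 + 2 = 34
  61 + 34 = 95, and 01011111 = 64 + 16 + 8 + 4 + 2 + 1 = 95 ✓



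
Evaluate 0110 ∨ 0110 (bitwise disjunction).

OR: 1 when either bit is 1
  0110
| 0110
------
  0110
Decimal: 6 | 6 = 6



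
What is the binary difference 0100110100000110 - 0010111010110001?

Method 1 - Direct subtraction (column by column from the right: bit − bit − borrow-in; if negative, add 2 and borrow 1 from the next column):
borrow: 0111110111100010
        0100110100000110
-       0010111010110001
------------------------
        0001111001010101

Method 2 - Add two's complement:
Two's complement of 0010111010110001: invert → 1101000101001110, add 1 → 1101000101001111
  0100110100000110
+ 1101000101001111
------------------
 10001111001010101  (end carry out of the top bit = 1)
Discarding the end carry: 0001111001010101
Decimal check:
  0100110100000110 = 16384 + 2048 + 1024 + 256 + 4 + 2 = 19718
  0010111010110001 = 8192 + 2048 + 1024 + 512 + 128 + 32 + 16 + 1 = 11953
  19718 - 11953 = 7765, and 0001111001010101 = 4096 + 2048 + 1024 + 512 + 64 + 16 + 4 + 1 = 7765 ✓



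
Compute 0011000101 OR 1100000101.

OR: 1 when either bit is 1
  0011000101
| 1100000101
------------
  1111000101
Decimal: 197 | 773 = 965



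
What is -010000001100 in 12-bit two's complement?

Original: 010000001100
Step 1 - Invert all bits: 101111110011
Step 2 - Add 1: 101111110100
Verification: 010000001100 + 101111110100 = 1000000000000; discarding the end carry (carry out of the top bit) leaves the 12-bit value 000000000000, as required for x + (-x)



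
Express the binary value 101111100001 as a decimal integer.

Sum of powers of 2 for each 1-bit:
2^0 + 2^5 + 2^6 + 2^7 + 2^8 + 2^9 + 2^11
= 1 + 32 + 64 + 128 + 256 + 512 + 2048
= 3041



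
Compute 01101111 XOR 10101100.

XOR: 1 when bits differ
  01101111
^ 10101100
----------
  11000011
Decimal: 111 ^ 172 = 195



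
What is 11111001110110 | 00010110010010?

OR: 1 when either bit is 1
  11111001110110
| 00010110010010
----------------
  11111111110110
Decimal: 15990 | 1426 = 16374



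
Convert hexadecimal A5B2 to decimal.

Expand by place value (powers of 16):
Digit values: A = 10, B = 11
A5B2 = 10 × 16^3 + 5 × 16^2 + 11 × 16^1 + 2 × 16^0
= 10 × 4096 + 5 × 256 + 11 × 16 + 2 × 1
= 40960 + 1280 + 176 + 2
= 42418



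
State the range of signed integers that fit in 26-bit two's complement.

For 26-bit two's complement:
Minimum: -2^25 = -33554432
Maximum: 2^25 - 1 = 33554431



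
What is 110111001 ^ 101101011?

XOR: 1 when bits differ
  110111001
^ 101101011
-----------
  011010010
Decimal: 441 ^ 363 = 210



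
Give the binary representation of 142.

Using repeated division by 2:
142 ÷ 2 = 71 remainder 0
71 ÷ 2 = 35 remainder 1
35 ÷ 2 = 17 remainder 1
17 ÷ 2 = 8 remainder 1
8 ÷ 2 = 4 remainder 0
4 ÷ 2 = 2 remainder 0
2 ÷ 2 = 1 remainder 0
1 ÷ 2 = 0 remainder 1
Reading remainders bottom to top: 10001110



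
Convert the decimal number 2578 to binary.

Using repeated division by 2:
2578 ÷ 2 = 1289 remainder 0
1289 ÷ 2 = 644 remainder 1
644 ÷ 2 = 322 remainder 0
322 ÷ 2 = 161 remainder 0
161 ÷ 2 = 80 remainder 1
80 ÷ 2 = 40 remainder 0
40 ÷ 2 = 20 remainder 0
20 ÷ 2 = 10 remainder 0
10 ÷ 2 = 5 remainder 0
5 ÷ 2 = 2 remainder 1
2 ÷ 2 = 1 remainder 0
1 ÷ 2 = 0 remainder 1
Reading remainders bottom to top: 101000010010



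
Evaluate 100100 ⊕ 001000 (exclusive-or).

XOR: 1 when bits differ
  100100
^ 001000
--------
  101100
Decimal: 36 ^ 8 = 44



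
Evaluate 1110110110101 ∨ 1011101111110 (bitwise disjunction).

OR: 1 when either bit is 1
  1110110110101
| 1011101111110
---------------
  1111111111111
Decimal: 7605 | 6014 = 8191



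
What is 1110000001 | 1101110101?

OR: 1 when either bit is 1
  1110000001
| 1101110101
------------
  1111110101
Decimal: 897 | 885 = 1013



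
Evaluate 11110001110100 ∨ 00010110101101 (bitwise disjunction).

OR: 1 when either bit is 1
  11110001110100
| 00010110101101
----------------
  11110111111101
Decimal: 15476 | 1453 = 15869



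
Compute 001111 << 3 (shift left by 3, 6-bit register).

Original: 001111 (decimal 15)
Shift left by 3 positions
Append 3 zeros on the right and drop the 3 high bits that overflow the 6-bit width
Result: 111000 (decimal 56)
Equivalent: 15 << 3 = 15 × 2^3 = 120, truncated to 6 bits = 56



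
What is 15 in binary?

Using repeated division by 2:
15 ÷ 2 = 7 remainder 1
7 ÷ 2 = 3 remainder 1
3 ÷ 2 = 1 remainder 1
1 ÷ 2 = 0 remainder 1
Reading remainders bottom to top: 1111



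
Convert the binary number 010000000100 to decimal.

Sum of powers of 2 for each 1-bit:
2^2 + 2^10
= 4 + 1024
= 1028



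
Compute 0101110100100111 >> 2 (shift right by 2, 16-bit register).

Original: 0101110100100111 (decimal 23847)
Shift right by 2 positions
Drop the 2 low bits; fill with zeros on the left
Result: 0001011101001001 (decimal 5961)
Equivalent: 23847 >> 2 = 23847 ÷ 2^2 = 5961



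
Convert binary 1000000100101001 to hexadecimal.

Group into 4-bit nibbles from right:
  1000 = 8
  0001 = 1
  0010 = 2
  1001 = 9
Result: 8129



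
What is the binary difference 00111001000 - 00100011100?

Method 1 - Direct subtraction (column by column from the right: bit − bit − borrow-in; if negative, add 2 and borrow 1 from the next column):
borrow: 00001111000
        00111001000
-       00100011100
-------------------
        00010101100

Method 2 - Add two's complement:
Two's complement of 00100011100: invert → 11011100011, add 1 → 11011100100
  00111001000
+ 11011100100
-------------
 100010101100  (end carry out of the top bit = 1)
Discarding the end carry: 00010101100
Decimal check:
  00111001000 = 256 + 128 + 64 + 8 = 456
  00100011100 = 256 + 16 + 8 + 4 = 284
  456 - 284 = 172, and 00010101100 = 128 + 32 + 8 + 4 = 172 ✓



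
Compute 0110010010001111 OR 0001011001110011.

OR: 1 when either bit is 1
  0110010010001111
| 0001011001110011
------------------
  0111011011111111
Decimal: 25743 | 5747 = 30463



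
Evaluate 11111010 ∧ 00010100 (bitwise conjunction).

AND: 1 only when both bits are 1
  11111010
& 00010100
----------
  00010000
Decimal: 250 & 20 = 16



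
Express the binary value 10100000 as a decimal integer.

Sum of powers of 2 for each 1-bit:
2^5 + 2^7
= 32 + 128
= 160



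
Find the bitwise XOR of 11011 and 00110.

XOR: 1 when bits differ
  11011
^ 00110
-------
  11101
Decimal: 27 ^ 6 = 29



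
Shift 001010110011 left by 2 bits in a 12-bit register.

Original: 001010110011 (decimal 691)
Shift left by 2 positions
Append 2 zeros on the right
Result: 101011001100 (decimal 2764)
Equivalent: 691 << 2 = 691 × 2^2 = 2764



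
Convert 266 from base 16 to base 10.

Expand by place value (powers of 16):
266 = 2 × 16^2 + 6 × 16^1 + 6 × 16^0
= 2 × 256 + 6 × 16 + 6 × 1
= 512 + 96 + 6
= 614



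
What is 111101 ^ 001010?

XOR: 1 when bits differ
  111101
^ 001010
--------
  110111
Decimal: 61 ^ 10 = 55



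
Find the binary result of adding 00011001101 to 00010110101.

Add column by column from the right: bit + bit + carry-in; write the sum mod 2, carry 1 when the sum is 2 or 3.
carry:  00111111010
        00011001101
+       00010110101
-------------------
       000110000010
(the carry out of the leftmost column, 0, becomes the leading bit)
Decimal check:
  00011001101 = 128 + 64 + 8 + 4 + 1 = 205
  00010110101 = 128 + 32 + 16 + 4 + 1 = 181
  205 + 181 = 386, and 000110000010 = 256 + 128 + 2 = 386 ✓



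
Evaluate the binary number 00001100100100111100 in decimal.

Sum of powers of 2 for each 1-bit:
2^2 + 2^3 + 2^4 + 2^5 + 2^8 + 2^11 + 2^14 + 2^15
= 4 + 8 + 16 + 32 + 256 + 2048 + 16384 + 32768
= 51516



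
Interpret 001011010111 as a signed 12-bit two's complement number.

Binary: 001011010111
Sign bit: 0 (non-negative)
Read directly as an unsigned value:
001011010111 = 512 + 128 + 64 + 16 + 4 + 2 + 1 = 727
Value: 727



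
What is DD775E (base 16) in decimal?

Expand by place value (powers of 16):
Digit values: D = 13, E = 14
DD775E = 13 × 16^5 + 13 × 16^4 + 7 × 16^3 + 7 × 16^2 + 5 × 16^1 + 14 × 16^0
= 13 × 1048576 + 13 × 65536 + 7 × 4096 + 7 × 256 + 5 × 16 + 14 × 1
= 13631488 + 851968 + 28672 + 1792 + 80 + 14
= 14514014



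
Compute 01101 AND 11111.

AND: 1 only when both bits are 1
  01101
& 11111
-------
  01101
Decimal: 13 & 31 = 13



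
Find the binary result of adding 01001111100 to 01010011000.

Add column by column from the right: bit + bit + carry-in; write the sum mod 2, carry 1 when the sum is 2 or 3.
carry:  10111110000
        01001111100
+       01010011000
-------------------
       010100010100
(the carry out of the leftmost column, 0, becomes the leading bit)
Decimal check:
  01001111100 = 512 + 64 + 32 + 16 + 8 + 4 = 636
  01010011000 = 512 + 128 + 16 + 8 = 664
  636 + 664 = 1300, and 010100010100 = 1024 + 256 + 16 + 4 = 1300 ✓



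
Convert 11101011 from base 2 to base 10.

Sum of powers of 2 for each 1-bit:
2^0 + 2^1 + 2^3 + 2^5 + 2^6 + 2^7
= 1 + 2 + 8 + 32 + 64 + 128
= 235



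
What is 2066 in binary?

Using repeated division by 2:
2066 ÷ 2 = 1033 remainder 0
1033 ÷ 2 = 516 remainder 1
516 ÷ 2 = 258 remainder 0
258 ÷ 2 = 129 remainder 0
129 ÷ 2 = 64 remainder 1
64 ÷ 2 = 32 remainder 0
32 ÷ 2 = 16 remainder 0
16 ÷ 2 = 8 remainder 0
8 ÷ 2 = 4 remainder 0
4 ÷ 2 = 2 remainder 0
2 ÷ 2 = 1 remainder 0
1 ÷ 2 = 0 remainder 1
Reading remainders bottom to top: 100000010010



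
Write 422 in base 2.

Using repeated division by 2:
422 ÷ 2 = 211 remainder 0
211 ÷ 2 = 105 remainder 1
105 ÷ 2 = 52 remainder 1
52 ÷ 2 = 26 remainder 0
26 ÷ 2 = 13 remainder 0
13 ÷ 2 = 6 remainder 1
6 ÷ 2 = 3 remainder 0
3 ÷ 2 = 1 remainder 1
1 ÷ 2 = 0 remainder 1
Reading remainders bottom to top: 110100110



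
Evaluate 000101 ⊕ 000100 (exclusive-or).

XOR: 1 when bits differ
  000101
^ 000100
--------
  000001
Decimal: 5 ^ 4 = 1



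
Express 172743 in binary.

Using repeated division by 2:
172743 ÷ 2 = 86371 remainder 1
86371 ÷ 2 = 43185 remainder 1
43185 ÷ 2 = 21592 remainder 1
21592 ÷ 2 = 10796 remainder 0
10796 ÷ 2 = 5398 remainder 0
5398 ÷ 2 = 2699 remainder 0
2699 ÷ 2 = 1349 remainder 1
1349 ÷ 2 = 674 remainder 1
674 ÷ 2 = 337 remainder 0
337 ÷ 2 = 168 remainder 1
168 ÷ 2 = 84 remainder 0
84 ÷ 2 = 42 remainder 0
42 ÷ 2 = 21 remainder 0
21 ÷ 2 = 10 remainder 1
10 ÷ 2 = 5 remainder 0
5 ÷ 2 = 2 remainder 1
2 ÷ 2 = 1 remainder 0
1 ÷ 2 = 0 remainder 1
Reading remainders bottom to top: 101010001011000111



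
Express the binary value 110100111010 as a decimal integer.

Sum of powers of 2 for each 1-bit:
2^1 + 2^3 + 2^4 + 2^5 + 2^8 + 2^10 + 2^11
= 2 + 8 + 16 + 32 + 256 + 1024 + 2048
= 3386



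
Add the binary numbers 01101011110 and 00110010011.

Add column by column from the right: bit + bit + carry-in; write the sum mod 2, carry 1 when the sum is 2 or 3.
carry:  11000111100
        01101011110
+       00110010011
-------------------
       010011110001
(the carry out of the leftmost column, 0, becomes the leading bit)
Decimal check:
  01101011110 = 512 + 256 + 64 + 16 + 8 + 4 + 2 = 862
  00110010011 = 256 + 128 + 16 + 2 + 1 = 403
  862 + 403 = 1265, and 010011110001 = 1024 + 128 + 64 + 32 + 16 + 1 = 1265 ✓



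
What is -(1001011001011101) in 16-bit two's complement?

Original (sign bit 1, negative): 1001011001011101
Step 1 - Invert all bits: 0110100110100010
Step 2 - Add 1: 0110100110100011
Verification: 1001011001011101 + 0110100110100011 = 10000000000000000; discarding the end carry (carry out of the top bit) leaves the 16-bit value 0000000000000000, as required for x + (-x)



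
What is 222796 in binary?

Using repeated division by 2:
222796 ÷ 2 = 111398 remainder 0
111398 ÷ 2 = 55699 remainder 0
55699 ÷ 2 = 27849 remainder 1
27849 ÷ 2 = 13924 remainder 1
13924 ÷ 2 = 6962 remainder 0
6962 ÷ 2 = 3481 remainder 0
3481 ÷ 2 = 1740 remainder 1
1740 ÷ 2 = 870 remainder 0
870 ÷ 2 = 435 remainder 0
435 ÷ 2 = 217 remainder 1
217 ÷ 2 = 108 remainder 1
108 ÷ 2 = 54 remainder 0
54 ÷ 2 = 27 remainder 0
27 ÷ 2 = 13 remainder 1
13 ÷ 2 = 6 remainder 1
6 ÷ 2 = 3 remainder 0
3 ÷ 2 = 1 remainder 1
1 ÷ 2 = 0 remainder 1
Reading remainders bottom to top: 110110011001001100



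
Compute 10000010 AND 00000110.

AND: 1 only when both bits are 1
  10000010
& 00000110
----------
  00000010
Decimal: 130 & 6 = 2



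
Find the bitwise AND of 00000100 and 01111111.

AND: 1 only when both bits are 1
  00000100
& 01111111
----------
  00000100
Decimal: 4 & 127 = 4



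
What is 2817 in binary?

Using repeated division by 2:
2817 ÷ 2 = 1408 remainder 1
1408 ÷ 2 = 704 remainder 0
704 ÷ 2 = 352 remainder 0
352 ÷ 2 = 176 remainder 0
176 ÷ 2 = 88 remainder 0
88 ÷ 2 = 44 remainder 0
44 ÷ 2 = 22 remainder 0
22 ÷ 2 = 11 remainder 0
11 ÷ 2 = 5 remainder 1
5 ÷ 2 = 2 remainder 1
2 ÷ 2 = 1 remainder 0
1 ÷ 2 = 0 remainder 1
Reading remainders bottom to top: 101100000001



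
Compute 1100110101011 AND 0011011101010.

AND: 1 only when both bits are 1
  1100110101011
& 0011011101010
---------------
  0000010101010
Decimal: 6571 & 1770 = 170



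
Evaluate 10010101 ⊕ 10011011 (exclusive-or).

XOR: 1 when bits differ
  10010101
^ 10011011
----------
  00001110
Decimal: 149 ^ 155 = 14



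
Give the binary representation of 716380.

Using repeated division by 2:
716380 ÷ 2 = 358190 remainder 0
358190 ÷ 2 = 179095 remainder 0
179095 ÷ 2 = 89547 remainder 1
89547 ÷ 2 = 44773 remainder 1
44773 ÷ 2 = 22386 remainder 1
22386 ÷ 2 = 11193 remainder 0
11193 ÷ 2 = 5596 remainder 1
5596 ÷ 2 = 2798 remainder 0
2798 ÷ 2 = 1399 remainder 0
1399 ÷ 2 = 699 remainder 1
699 ÷ 2 = 349 remainder 1
349 ÷ 2 = 174 remainder 1
174 ÷ 2 = 87 remainder 0
87 ÷ 2 = 43 remainder 1
43 ÷ 2 = 21 remainder 1
21 ÷ 2 = 10 remainder 1
10 ÷ 2 = 5 remainder 0
5 ÷ 2 = 2 remainder 1
2 ÷ 2 = 1 remainder 0
1 ÷ 2 = 0 remainder 1
Reading remainders bottom to top: 10101110111001011100



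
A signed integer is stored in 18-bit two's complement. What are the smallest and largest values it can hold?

For 18-bit two's complement:
Minimum: -2^17 = -131072
Maximum: 2^17 - 1 = 131071



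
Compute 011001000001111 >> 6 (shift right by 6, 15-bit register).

Original: 011001000001111 (decimal 12815)
Shift right by 6 positions
Drop the 6 low bits; fill with zeros on the left
Result: 000000011001000 (decimal 200)
Equivalent: 12815 >> 6 = 12815 ÷ 2^6 = 200



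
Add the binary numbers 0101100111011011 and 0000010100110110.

Add column by column from the right: bit + bit + carry-in; write the sum mod 2, carry 1 when the sum is 2 or 3.
carry:  0000001111111100
        0101100111011011
+       0000010100110110
------------------------
       00101111100010001
(the carry out of the leftmost column, 0, becomes the leading bit)
Decimal check:
  0101100111011011 = 16384 + 4096 + 2048 + 256 + 128 + 64 + 16 + 8 + 2 + 1 = 23003
  0000010100110110 = 1024 + 256 + 32 + 16 + 4 + 2 = 1334
  23003 + 1334 = 24337, and 00101111100010001 = 16384 + 4096 + 2048 + 1024 + 512 + 256 + 16 + 1 = 24337 ✓



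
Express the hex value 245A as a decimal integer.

Expand by place value (powers of 16):
Digit values: A = 10
245A = 2 × 16^3 + 4 × 16^2 + 5 × 16^1 + 10 × 16^0
= 2 × 4096 + 4 × 256 + 5 × 16 + 10 × 1
= 8192 + 1024 + 80 + 10
= 9306



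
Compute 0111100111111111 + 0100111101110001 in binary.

Add column by column from the right: bit + bit + carry-in; write the sum mod 2, carry 1 when the sum is 2 or 3.
carry:  1111111111111110
        0111100111111111
+       0100111101110001
------------------------
       01100100101110000
(the carry out of the leftmost column, 0, becomes the leading bit)
Decimal check:
  0111100111111111 = 16384 + 8192 + 4096 + 2048 + 256 + 128 + 64 + 32 + 16 + 8 + 4 + 2 + 1 = 31231
  0100111101110001 = 16384 + 2048 + 1024 + 512 + 256 + 64 + 32 + 16 + 1 = 20337
  31231 + 20337 = 51568, and 01100100101110000 = 32768 + 16384 + 2048 + 256 + 64 + 32 + 16 = 51568 ✓



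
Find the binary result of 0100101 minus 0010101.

Method 1 - Direct subtraction (column by column from the right: bit − bit − borrow-in; if negative, add 2 and borrow 1 from the next column):
borrow: 0100000
        0100101
-       0010101
---------------
        0010000

Method 2 - Add two's complement:
Two's complement of 0010101: invert → 1101010, add 1 → 1101011
  0100101
+ 1101011
---------
 10010000  (end carry out of the top bit = 1)
Discarding the end carry: 0010000
Decimal check:
  0100101 = 32 + 4 + 1 = 37
  0010101 = 16 + 4 + 1 = 21
  37 - 21 = 16, and 0010000 = 16 ✓



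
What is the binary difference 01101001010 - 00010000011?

Method 1 - Direct subtraction (column by column from the right: bit − bit − borrow-in; if negative, add 2 and borrow 1 from the next column):
borrow: 00100001110
        01101001010
-       00010000011
-------------------
        01011000111

Method 2 - Add two's complement:
Two's complement of 00010000011: invert → 11101111100, add 1 → 11101111101
  01101001010
+ 11101111101
-------------
 101011000111  (end carry out of the top bit = 1)
Discarding the end carry: 01011000111
Decimal check:
  01101001010 = 512 + 256 + 64 + 8 + 2 = 842
  00010000011 = 128 + 2 + 1 = 131
  842 - 131 = 711, and 01011000111 = 512 + 128 + 64 + 4 + 2 + 1 = 711 ✓



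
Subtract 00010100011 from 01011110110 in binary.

Method 1 - Direct subtraction (column by column from the right: bit − bit − borrow-in; if negative, add 2 and borrow 1 from the next column):
borrow: 00000000110
        01011110110
-       00010100011
-------------------
        01001010011

Method 2 - Add two's complement:
Two's complement of 00010100011: invert → 11101011100, add 1 → 11101011101
  01011110110
+ 11101011101
-------------
 101001010011  (end carry out of the top bit = 1)
Discarding the end carry: 01001010011
Decimal check:
  01011110110 = 512 + 128 + 64 + 32 + 16 + 4 + 2 = 758
  00010100011 = 128 + 32 + 2 + 1 = 163
  758 - 163 = 595, and 01001010011 = 512 + 64 + 16 + 2 + 1 = 595 ✓



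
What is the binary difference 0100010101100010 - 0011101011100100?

Method 1 - Direct subtraction (column by column from the right: bit − bit − borrow-in; if negative, add 2 and borrow 1 from the next column):
borrow: 0111010111111000
        0100010101100010
-       0011101011100100
------------------------
        0000101001111110

Method 2 - Add two's complement:
Two's complement of 0011101011100100: invert → 1100010100011011, add 1 → 1100010100011100
  0100010101100010
+ 1100010100011100
------------------
 10000101001111110  (end carry out of the top bit = 1)
Discarding the end carry: 0000101001111110
Decimal check:
  0100010101100010 = 16384 + 1024 + 256 + 64 + 32 + 2 = 17762
  0011101011100100 = 8192 + 4096 + 2048 + 512 + 128 + 64 + 32 + 4 = 15076
  17762 - 15076 = 2686, and 0000101001111110 = 2048 + 512 + 64 + 32 + 16 + 8 + 4 + 2 = 2686 ✓



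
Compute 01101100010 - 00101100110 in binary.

Method 1 - Direct subtraction (column by column from the right: bit − bit − borrow-in; if negative, add 2 and borrow 1 from the next column):
borrow: 01111111000
        01101100010
-       00101100110
-------------------
        00111111100

Method 2 - Add two's complement:
Two's complement of 00101100110: invert → 11010011001, add 1 → 11010011010
  01101100010
+ 11010011010
-------------
 100111111100  (end carry out of the top bit = 1)
Discarding the end carry: 00111111100
Decimal check:
  01101100010 = 512 + 256 + 64 + 32 + 2 = 866
  00101100110 = 256 + 64 + 32 + 4 + 2 = 358
  866 - 358 = 508, and 00111111100 = 256 + 128 + 64 + 32 + 16 + 8 + 4 = 508 ✓

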